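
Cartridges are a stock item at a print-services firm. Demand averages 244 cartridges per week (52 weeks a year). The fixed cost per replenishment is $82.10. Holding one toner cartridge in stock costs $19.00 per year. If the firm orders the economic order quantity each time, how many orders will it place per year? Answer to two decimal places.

N ≈ 38.32 orders per year

Annual demand D = 244 × 52 = 12,688.
EOQ = √(2DS/H) = √(2 × 12,688 × 82.1 / 19) ≈ 331.14.
Orders per year = D / Q* = 12,688 / 331.14 ≈ 38.317.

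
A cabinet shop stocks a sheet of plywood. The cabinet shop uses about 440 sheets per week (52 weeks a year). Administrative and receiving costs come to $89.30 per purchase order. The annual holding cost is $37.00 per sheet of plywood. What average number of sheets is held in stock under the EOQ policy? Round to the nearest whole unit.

Average inventory ≈ 166 sheets

Annual demand D = 440 × 52 = 22,880.
The optimal lot size = √(2DS/H) = √(2 × 22,880 × 89.3 / 37) ≈ 332.33.
Average inventory = Q*/2 ≈ 332.33 / 2 = 166.164.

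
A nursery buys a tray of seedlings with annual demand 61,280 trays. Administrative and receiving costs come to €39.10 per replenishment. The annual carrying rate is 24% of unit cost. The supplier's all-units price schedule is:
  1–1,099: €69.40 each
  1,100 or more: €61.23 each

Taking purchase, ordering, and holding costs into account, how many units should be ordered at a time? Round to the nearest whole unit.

Holding cost per unit per year at price C is H = 0.24·C.
For each price level, check whether its EOQ is feasible; otherwise the best quantity at that price is the breakpoint.
EOQ at €69.40 = 536.4 (feasible in tier 1): TC = 61,280×€69.40 + (61,280/536.4)×39.1 + (536.4/2)×0.24×€69.40 = €4,261,766.04.
EOQ at €61.23 = 571.1 < 1100, so use break Q=1100: TC = 61,280×€61.23 + (61,280/1100.0)×39.1 + (1100.0/2)×0.24×€61.23 = €3,762,434.99.
Lowest total cost is €3,762,434.99 at Q = 1100.0.

Q* ≈ 1,100 trays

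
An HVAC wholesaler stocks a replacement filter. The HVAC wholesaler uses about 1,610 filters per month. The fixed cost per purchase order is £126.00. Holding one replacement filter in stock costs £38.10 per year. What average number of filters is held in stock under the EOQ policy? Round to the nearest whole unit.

Average inventory ≈ 179 filters

Annual demand D = 1,610 × 12 = 19,320.
The optimal lot size = √(2DS/H) = √(2 × 19,320 × 126 / 38.1) ≈ 357.47.
Average inventory = Q*/2 ≈ 357.47 / 2 = 178.736.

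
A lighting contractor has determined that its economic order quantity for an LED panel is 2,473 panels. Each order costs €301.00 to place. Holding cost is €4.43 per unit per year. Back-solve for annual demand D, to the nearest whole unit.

Squaring Q* = √(2DS/H) gives Q*² = 2DS/H.
From Q* = √(2DS/H): D = Q*²H / (2S) = 2,473² × 4.43 / (2 × 301) = 45004.451.

D ≈ 45,004 panels per year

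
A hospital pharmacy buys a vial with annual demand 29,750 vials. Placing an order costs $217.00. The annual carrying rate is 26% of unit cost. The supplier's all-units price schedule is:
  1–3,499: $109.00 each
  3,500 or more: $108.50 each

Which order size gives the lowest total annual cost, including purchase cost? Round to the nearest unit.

Q* ≈ 675 vials

Holding cost per unit per year at price C is H = 0.26·C.
Candidates are each tier's EOQ (if it falls in that tier) and each price-break quantity.
EOQ at $109.00 = 675.0 (feasible in tier 1): TC = 29,750×$109.00 + (29,750/675.0)×217 + (675.0/2)×0.26×$109.00 = $3,261,878.82.
EOQ at $108.50 = 676.5 < 3500, so use break Q=3500: TC = 29,750×$108.50 + (29,750/3500.0)×217 + (3500.0/2)×0.26×$108.50 = $3,279,087.00.
Lowest total cost is $3,261,878.82 at Q = 675.0.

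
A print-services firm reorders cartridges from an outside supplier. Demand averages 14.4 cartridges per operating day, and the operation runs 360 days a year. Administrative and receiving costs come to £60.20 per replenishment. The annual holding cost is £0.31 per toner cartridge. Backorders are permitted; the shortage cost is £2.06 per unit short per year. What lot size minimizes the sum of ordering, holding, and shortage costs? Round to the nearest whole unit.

Q* ≈ 1,522 cartridges

Annual demand D = 14.4 × 360 = 5,184.
With planned backorders, Q* = √(2DS/H) · √((H+B)/B).
√(2DS/H) = √(2 × 5,184 × 60.2 / 0.31) = 1418.943.
√((H+B)/B) = √((0.31+2.06)/2.06) = 1.0726.
Q* ≈ 1521.968.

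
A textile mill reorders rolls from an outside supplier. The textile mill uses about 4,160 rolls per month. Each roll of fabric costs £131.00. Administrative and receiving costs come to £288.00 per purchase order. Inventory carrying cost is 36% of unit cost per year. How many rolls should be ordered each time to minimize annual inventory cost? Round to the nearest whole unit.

Q* ≈ 781 rolls

Annual demand D = 4,160 × 12 = 49,920.
Holding cost H = 0.36 × £131.00 = £47.1600 per unit per year.
EOQ = √(2DS / H) = √(2 × 49,920 × 288 / 47.16).
= √(28,753,920 / 47.16) = √609,709.9237 ≈ 780.839.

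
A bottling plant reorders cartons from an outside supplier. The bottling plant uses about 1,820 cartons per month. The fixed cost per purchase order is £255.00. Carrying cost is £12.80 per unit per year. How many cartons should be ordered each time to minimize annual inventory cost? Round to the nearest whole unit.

Q* ≈ 933 cartons

Annual demand D = 1,820 × 12 = 21,840.
EOQ = √(2DS / H) = √(2 × 21,840 × 255 / 12.8).
= √(11,138,400 / 12.8) = √870,187.5 ≈ 932.838.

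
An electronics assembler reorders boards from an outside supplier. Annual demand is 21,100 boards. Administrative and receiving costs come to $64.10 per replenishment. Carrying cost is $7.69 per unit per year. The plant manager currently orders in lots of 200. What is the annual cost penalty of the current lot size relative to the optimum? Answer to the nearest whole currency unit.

EOQ = √(2DS/H) = √(2 × 21,100 × 64.1 / 7.69) ≈ 593.09.
Cost at Q* = (D/Q*)S + (Q*/2)H = √(2DSH) ≈ $4,560.88.
Cost at Q = 200: (21,100/200)×64.1 + (200/2)×7.69 = $6,762.55 + $769.00 = $7,531.55.
Excess = $7,531.55 − $4,560.88 = $2,970.67.

Extra cost ≈ $2,971 per year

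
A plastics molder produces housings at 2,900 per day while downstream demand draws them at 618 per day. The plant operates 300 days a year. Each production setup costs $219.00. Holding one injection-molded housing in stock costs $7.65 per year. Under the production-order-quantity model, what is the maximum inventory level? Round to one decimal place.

Annual demand D = 618 × 300 = 185,400.
Production build-up factor (1 − d/p) = 1 − 618/2,900 = 0.7869.
Q* = √(2DS / (H(1 − d/p))) = √(2 × 185,400 × 219 / (7.65 × 0.7869)).
= √(81,205,200 / 6.0198) ≈ 3672.843.
Maximum inventory = Q*(1 − d/p) = 3672.843 × 0.7869 ≈ 2890.148.

I_max ≈ 2,890.1 housings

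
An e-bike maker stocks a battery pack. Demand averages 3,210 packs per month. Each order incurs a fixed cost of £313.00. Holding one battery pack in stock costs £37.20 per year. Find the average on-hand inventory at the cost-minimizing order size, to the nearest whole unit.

Annual demand D = 3,210 × 12 = 38,520.
EOQ = √(2DS/H) = √(2 × 38,520 × 313 / 37.2) ≈ 805.12.
Average inventory = Q*/2 ≈ 805.12 / 2 = 402.558.

Average inventory ≈ 403 packs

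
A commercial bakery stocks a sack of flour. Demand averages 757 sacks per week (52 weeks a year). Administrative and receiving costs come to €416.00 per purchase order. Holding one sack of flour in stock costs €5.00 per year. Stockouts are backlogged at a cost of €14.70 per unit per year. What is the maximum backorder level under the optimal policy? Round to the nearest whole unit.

Annual demand D = 757 × 52 = 39,364.
With planned backorders, Q* = √(2DS/H) · √((H+B)/B).
√(2DS/H) = √(2 × 39,364 × 416 / 5) = 2559.330.
√((H+B)/B) = √((5+14.7)/14.7) = 1.1576.
Q* ≈ 2962.789.
S* = Q* · H/(H+B) = 2962.789 × 5/19.7 ≈ 751.977.

S* ≈ 752 sacks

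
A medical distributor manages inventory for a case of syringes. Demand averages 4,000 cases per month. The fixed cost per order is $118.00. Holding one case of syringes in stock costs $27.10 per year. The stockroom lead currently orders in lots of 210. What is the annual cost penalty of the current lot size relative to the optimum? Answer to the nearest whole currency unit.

Extra cost ≈ $12,296 per year

Annual demand D = 4,000 × 12 = 48,000.
EOQ = √(2DS/H) = √(2 × 48,000 × 118 / 27.1) ≈ 646.53.
Cost at Q* = (D/Q*)S + (Q*/2)H = √(2DSH) ≈ $17,521.10.
Cost at Q = 210: (48,000/210)×118 + (210/2)×27.1 = $26,971.43 + $2,845.50 = $29,816.93.
Excess = $29,816.93 − $17,521.10 = $12,295.83.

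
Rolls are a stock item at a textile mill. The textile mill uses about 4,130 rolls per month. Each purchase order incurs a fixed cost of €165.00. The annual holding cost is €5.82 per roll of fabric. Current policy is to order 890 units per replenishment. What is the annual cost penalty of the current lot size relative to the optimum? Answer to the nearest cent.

Annual demand D = 4,130 × 12 = 49,560.
EOQ = √(2DS/H) = √(2 × 49,560 × 165 / 5.82) ≈ 1676.34.
Cost at Q* = (D/Q*)S + (Q*/2)H = √(2DSH) ≈ €9,756.28.
Cost at Q = 890: (49,560/890)×165 + (890/2)×5.82 = €9,188.09 + €2,589.90 = €11,777.99.
Excess = €11,777.99 − €9,756.28 = €2,021.71.

Extra cost ≈ €2,021.71 per year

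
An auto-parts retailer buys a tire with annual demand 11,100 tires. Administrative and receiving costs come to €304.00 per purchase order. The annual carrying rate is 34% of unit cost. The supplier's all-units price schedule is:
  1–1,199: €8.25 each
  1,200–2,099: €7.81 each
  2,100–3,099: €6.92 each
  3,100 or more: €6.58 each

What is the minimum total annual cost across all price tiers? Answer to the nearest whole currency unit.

Holding cost per unit per year at price C is H = 0.34·C.
For each price level, check whether its EOQ is feasible; otherwise the best quantity at that price is the breakpoint.
Tier 1 (€8.25): EOQ = 1551.1 exceeds tier's upper bound 1199, so this tier is dominated.
EOQ at €7.81 = 1594.2 (feasible in tier 2): TC = 11,100×€7.81 + (11,100/1594.2)×304 + (1594.2/2)×0.34×€7.81 = €90,924.29.
EOQ at €6.92 = 1693.6 < 2100, so use break Q=2100: TC = 11,100×€6.92 + (11,100/2100.0)×304 + (2100.0/2)×0.34×€6.92 = €80,889.30.
EOQ at €6.58 = 1736.8 < 3100, so use break Q=3100: TC = 11,100×€6.58 + (11,100/3100.0)×304 + (3100.0/2)×0.34×€6.58 = €77,594.18.
Lowest total cost among the candidates is at Q = 3100.0.

TC* ≈ €77,594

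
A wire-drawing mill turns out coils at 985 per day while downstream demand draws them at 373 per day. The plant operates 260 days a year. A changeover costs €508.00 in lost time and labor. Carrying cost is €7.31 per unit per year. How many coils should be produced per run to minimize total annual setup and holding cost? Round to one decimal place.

Annual demand D = 373 × 260 = 96,980.
Production build-up factor (1 − d/p) = 1 − 373/985 = 0.6213.
Q* = √(2DS / (H(1 − d/p))) = √(2 × 96,980 × 508 / (7.31 × 0.6213)).
= √(98,531,680 / 4.5418) ≈ 4657.702.

Q* ≈ 4,657.7 coils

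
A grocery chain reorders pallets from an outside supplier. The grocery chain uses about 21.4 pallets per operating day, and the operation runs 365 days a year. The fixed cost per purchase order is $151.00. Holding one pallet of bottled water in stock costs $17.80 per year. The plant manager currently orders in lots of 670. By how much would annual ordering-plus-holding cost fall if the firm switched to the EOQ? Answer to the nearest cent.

Extra cost ≈ $1,243.51 per year

Annual demand D = 21.4 × 365 = 7,811.
EOQ = √(2DS/H) = √(2 × 7,811 × 151 / 17.8) ≈ 364.04.
Cost at Q* = (D/Q*)S + (Q*/2)H = √(2DSH) ≈ $6,479.88.
Cost at Q = 670: (7,811/670)×151 + (670/2)×17.8 = $1,760.39 + $5,963.00 = $7,723.39.
Excess = $7,723.39 − $6,479.88 = $1,243.51.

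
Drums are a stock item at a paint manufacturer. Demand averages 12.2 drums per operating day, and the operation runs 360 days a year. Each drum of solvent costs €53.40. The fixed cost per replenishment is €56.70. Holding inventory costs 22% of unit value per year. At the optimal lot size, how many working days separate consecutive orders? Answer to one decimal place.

T ≈ 16.9 days

Annual demand D = 12.2 × 360 = 4,392.
Holding cost H = 0.22 × €53.40 = €11.7480 per unit per year.
The optimal lot size = √(2DS/H) = √(2 × 4,392 × 56.7 / 11.748) ≈ 205.90.
Cycle time = Q*/D × 360 = 205.90 / 4,392 × 360 ≈ 16.877 days.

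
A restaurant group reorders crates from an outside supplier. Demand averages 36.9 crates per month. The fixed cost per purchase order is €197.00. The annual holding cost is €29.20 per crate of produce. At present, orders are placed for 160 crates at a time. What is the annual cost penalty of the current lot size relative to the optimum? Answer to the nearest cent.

Extra cost ≈ €624.14 per year

Annual demand D = 36.9 × 12 = 442.8.
EOQ = √(2DS/H) = √(2 × 442.8 × 197 / 29.2) ≈ 77.30.
Cost at Q* = (D/Q*)S + (Q*/2)H = √(2DSH) ≈ €2,257.06.
Cost at Q = 160: (442.8/160)×197 + (160/2)×29.2 = €545.20 + €2,336.00 = €2,881.20.
Excess = €2,881.20 − €2,257.06 = €624.14.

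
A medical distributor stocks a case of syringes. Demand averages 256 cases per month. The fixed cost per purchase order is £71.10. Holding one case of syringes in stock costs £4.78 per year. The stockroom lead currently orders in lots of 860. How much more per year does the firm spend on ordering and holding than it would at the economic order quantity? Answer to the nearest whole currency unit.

Extra cost ≈ £864 per year

Annual demand D = 256 × 12 = 3,072.
EOQ = √(2DS/H) = √(2 × 3,072 × 71.1 / 4.78) ≈ 302.31.
Cost at Q* = (D/Q*)S + (Q*/2)H = √(2DSH) ≈ £1,445.02.
Cost at Q = 860: (3,072/860)×71.1 + (860/2)×4.78 = £253.98 + £2,055.40 = £2,309.38.
Excess = £2,309.38 − £1,445.02 = £864.35.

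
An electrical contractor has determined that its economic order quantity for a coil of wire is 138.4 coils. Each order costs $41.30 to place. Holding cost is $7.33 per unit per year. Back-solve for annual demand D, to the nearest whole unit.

Invert the EOQ relation Q*² = 2DS/H.
From Q* = √(2DS/H): D = Q*²H / (2S) = 138.4² × 7.33 / (2 × 41.3) = 1699.793.

D ≈ 1,700 coils per year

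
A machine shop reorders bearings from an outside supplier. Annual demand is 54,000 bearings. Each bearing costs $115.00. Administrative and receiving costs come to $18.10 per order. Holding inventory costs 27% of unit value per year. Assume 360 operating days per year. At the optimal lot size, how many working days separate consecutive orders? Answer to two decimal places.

Holding cost H = 0.27 × $115.00 = $31.0500 per unit per year.
Q* = √(2DS/H) = √(2 × 54,000 × 18.1 / 31.05) ≈ 250.91.
Cycle time = Q*/D × 360 = 250.91 / 54,000 × 360 ≈ 1.673 days.

T ≈ 1.67 days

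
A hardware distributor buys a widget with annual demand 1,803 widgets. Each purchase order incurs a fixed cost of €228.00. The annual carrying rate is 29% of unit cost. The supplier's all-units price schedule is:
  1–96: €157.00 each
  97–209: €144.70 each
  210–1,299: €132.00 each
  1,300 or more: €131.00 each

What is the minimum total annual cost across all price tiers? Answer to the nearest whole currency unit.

TC* ≈ €243,973

Holding cost per unit per year at price C is H = 0.29·C.
Candidates are each tier's EOQ (if it falls in that tier) and each price-break quantity.
Tier 1 (€157.00): EOQ = 134.4 exceeds tier's upper bound 96, so this tier is dominated.
EOQ at €144.70 = 140.0 (feasible in tier 2): TC = 1,803×€144.70 + (1,803/140.0)×228 + (140.0/2)×0.29×€144.70 = €266,767.82.
EOQ at €132.00 = 146.6 < 210, so use break Q=210: TC = 1,803×€132.00 + (1,803/210.0)×228 + (210.0/2)×0.29×€132.00 = €243,972.94.
EOQ at €131.00 = 147.1 < 1300, so use break Q=1300: TC = 1,803×€131.00 + (1,803/1300.0)×228 + (1300.0/2)×0.29×€131.00 = €261,202.72.
Lowest total cost among the candidates is at Q = 210.0.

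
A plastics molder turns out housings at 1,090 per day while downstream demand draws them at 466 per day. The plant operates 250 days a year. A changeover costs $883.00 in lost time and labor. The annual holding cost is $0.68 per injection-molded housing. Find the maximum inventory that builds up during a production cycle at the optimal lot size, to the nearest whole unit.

Annual demand D = 466 × 250 = 116,500.
Production build-up factor (1 − d/p) = 1 − 466/1,090 = 0.5725.
Q* = √(2DS / (H(1 − d/p))) = √(2 × 116,500 × 883 / (0.68 × 0.5725)).
= √(205,739,000 / 0.3893) ≈ 22989.250.
Maximum inventory = Q*(1 − d/p) = 22989.250 × 0.5725 ≈ 13160.819.

I_max ≈ 13,161 housings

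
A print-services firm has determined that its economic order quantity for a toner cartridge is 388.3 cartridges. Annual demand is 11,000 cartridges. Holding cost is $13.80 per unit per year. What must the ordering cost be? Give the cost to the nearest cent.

S ≈ $94.58

The basic EOQ model gives Q* = √(2DS/H); rearrange for the unknown.
From Q* = √(2DS/H): S = Q*²H / (2D) = 388.3² × 13.8 / (2 × 11,000) = 94.5782.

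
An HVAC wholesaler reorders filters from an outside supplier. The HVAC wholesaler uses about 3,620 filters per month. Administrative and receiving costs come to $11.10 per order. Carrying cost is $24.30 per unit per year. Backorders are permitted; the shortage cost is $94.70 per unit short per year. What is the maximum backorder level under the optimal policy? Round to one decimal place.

Annual demand D = 3,620 × 12 = 43,440.
With planned backorders, Q* = √(2DS/H) · √((H+B)/B).
√(2DS/H) = √(2 × 43,440 × 11.1 / 24.3) = 199.213.
√((H+B)/B) = √((24.3+94.7)/94.7) = 1.1210.
Q* ≈ 223.314.
S* = Q* · H/(H+B) = 223.314 × 24.3/119 ≈ 45.601.

S* ≈ 45.6 filters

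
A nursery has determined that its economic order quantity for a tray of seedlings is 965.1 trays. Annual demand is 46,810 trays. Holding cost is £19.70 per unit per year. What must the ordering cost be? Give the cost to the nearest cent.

S ≈ £195.99

The basic EOQ model gives Q* = √(2DS/H); rearrange for the unknown.
From Q* = √(2DS/H): S = Q*²H / (2D) = 965.1² × 19.7 / (2 × 46,810) = 195.9937.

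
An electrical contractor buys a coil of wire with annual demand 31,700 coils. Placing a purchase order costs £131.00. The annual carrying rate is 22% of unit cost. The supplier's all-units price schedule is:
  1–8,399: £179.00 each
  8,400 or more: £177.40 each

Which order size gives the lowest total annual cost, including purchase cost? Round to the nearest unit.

Q* ≈ 459 coils

Holding cost per unit per year at price C is H = 0.22·C.
For each price level, check whether its EOQ is feasible; otherwise the best quantity at that price is the breakpoint.
EOQ at £179.00 = 459.2 (feasible in tier 1): TC = 31,700×£179.00 + (31,700/459.2)×131 + (459.2/2)×0.22×£179.00 = £5,692,384.98.
EOQ at £177.40 = 461.3 < 8400, so use break Q=8400: TC = 31,700×£177.40 + (31,700/8400.0)×131 + (8400.0/2)×0.22×£177.40 = £5,787,991.97.
Lowest total cost is £5,692,384.98 at Q = 459.2.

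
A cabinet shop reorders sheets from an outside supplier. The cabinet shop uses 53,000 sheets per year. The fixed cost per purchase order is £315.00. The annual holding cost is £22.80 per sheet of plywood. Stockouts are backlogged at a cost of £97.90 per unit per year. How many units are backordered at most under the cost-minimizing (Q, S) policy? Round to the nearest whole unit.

S* ≈ 254 sheets

With planned backorders, Q* = √(2DS/H) · √((H+B)/B).
√(2DS/H) = √(2 × 53,000 × 315 / 22.8) = 1210.154.
√((H+B)/B) = √((22.8+97.9)/97.9) = 1.1104.
Q* ≈ 1343.702.
S* = Q* · H/(H+B) = 1343.702 × 22.8/120.7 ≈ 253.823.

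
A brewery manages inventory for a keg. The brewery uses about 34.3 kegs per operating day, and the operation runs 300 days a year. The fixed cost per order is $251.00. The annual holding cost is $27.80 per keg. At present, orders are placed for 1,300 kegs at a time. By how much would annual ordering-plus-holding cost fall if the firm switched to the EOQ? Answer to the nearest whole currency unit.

Annual demand D = 34.3 × 300 = 10,290.
EOQ = √(2DS/H) = √(2 × 10,290 × 251 / 27.8) ≈ 431.06.
Cost at Q* = (D/Q*)S + (Q*/2)H = √(2DSH) ≈ $11,983.45.
Cost at Q = 1,300: (10,290/1,300)×251 + (1,300/2)×27.8 = $1,986.76 + $18,070.00 = $20,056.76.
Excess = $20,056.76 − $11,983.45 = $8,073.31.

Extra cost ≈ $8,073 per year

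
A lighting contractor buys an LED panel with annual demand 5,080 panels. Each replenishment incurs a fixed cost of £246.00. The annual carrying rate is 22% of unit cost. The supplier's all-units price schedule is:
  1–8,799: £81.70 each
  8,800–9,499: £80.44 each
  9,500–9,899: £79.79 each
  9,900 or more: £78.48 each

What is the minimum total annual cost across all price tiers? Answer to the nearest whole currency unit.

Holding cost per unit per year at price C is H = 0.22·C.
Evaluate total cost at each tier's feasible EOQ or, if the EOQ is below the tier, at the tier's minimum quantity.
EOQ at £81.70 = 372.9 (feasible in tier 1): TC = 5,080×£81.70 + (5,080/372.9)×246 + (372.9/2)×0.22×£81.70 = £421,738.50.
EOQ at £80.44 = 375.8 < 8800, so use break Q=8800: TC = 5,080×£80.44 + (5,080/8800.0)×246 + (8800.0/2)×0.22×£80.44 = £486,643.13.
EOQ at £79.79 = 377.3 < 9500, so use break Q=9500: TC = 5,080×£79.79 + (5,080/9500.0)×246 + (9500.0/2)×0.22×£79.79 = £488,845.30.
EOQ at £78.48 = 380.5 < 9900, so use break Q=9900: TC = 5,080×£78.48 + (5,080/9900.0)×246 + (9900.0/2)×0.22×£78.48 = £484,269.35.
Lowest total cost among the candidates is at Q = 372.9.

TC* ≈ £421,738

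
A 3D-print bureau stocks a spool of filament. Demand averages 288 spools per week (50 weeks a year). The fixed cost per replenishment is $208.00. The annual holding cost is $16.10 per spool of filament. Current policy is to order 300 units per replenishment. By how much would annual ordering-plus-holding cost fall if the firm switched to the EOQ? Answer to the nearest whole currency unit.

Annual demand D = 288 × 50 = 14,400.
EOQ = √(2DS/H) = √(2 × 14,400 × 208 / 16.1) ≈ 609.98.
Cost at Q* = (D/Q*)S + (Q*/2)H = √(2DSH) ≈ $9,820.66.
Cost at Q = 300: (14,400/300)×208 + (300/2)×16.1 = $9,984.00 + $2,415.00 = $12,399.00.
Excess = $12,399.00 − $9,820.66 = $2,578.34.

Extra cost ≈ $2,578 per year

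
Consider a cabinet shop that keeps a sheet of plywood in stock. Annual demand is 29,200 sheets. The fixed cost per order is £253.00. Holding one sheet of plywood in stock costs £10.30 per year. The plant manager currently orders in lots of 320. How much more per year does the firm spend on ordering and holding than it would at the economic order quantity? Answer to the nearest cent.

EOQ = √(2DS/H) = √(2 × 29,200 × 253 / 10.3) ≈ 1197.70.
Cost at Q* = (D/Q*)S + (Q*/2)H = √(2DSH) ≈ £12,336.31.
Cost at Q = 320: (29,200/320)×253 + (320/2)×10.3 = £23,086.25 + £1,648.00 = £24,734.25.
Excess = £24,734.25 − £12,336.31 = £12,397.94.

Extra cost ≈ £12,397.94 per year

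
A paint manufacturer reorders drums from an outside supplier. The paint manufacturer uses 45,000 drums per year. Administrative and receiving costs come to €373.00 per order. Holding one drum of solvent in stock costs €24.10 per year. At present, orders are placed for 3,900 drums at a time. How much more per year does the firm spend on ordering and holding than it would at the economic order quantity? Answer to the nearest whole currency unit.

Extra cost ≈ €22,855 per year

EOQ = √(2DS/H) = √(2 × 45,000 × 373 / 24.1) ≈ 1180.23.
Cost at Q* = (D/Q*)S + (Q*/2)H = √(2DSH) ≈ €28,443.58.
Cost at Q = 3,900: (45,000/3,900)×373 + (3,900/2)×24.1 = €4,303.85 + €46,995.00 = €51,298.85.
Excess = €51,298.85 − €28,443.58 = €22,855.27.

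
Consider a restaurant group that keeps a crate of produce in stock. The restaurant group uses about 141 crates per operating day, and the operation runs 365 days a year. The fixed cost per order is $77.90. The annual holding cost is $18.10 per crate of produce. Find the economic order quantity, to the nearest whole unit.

Q* ≈ 666 crates

Annual demand D = 141 × 365 = 51,465.
EOQ = √(2DS / H) = √(2 × 51,465 × 77.9 / 18.1).
= √(8,018,247 / 18.1) = √442,997.0718 ≈ 665.580.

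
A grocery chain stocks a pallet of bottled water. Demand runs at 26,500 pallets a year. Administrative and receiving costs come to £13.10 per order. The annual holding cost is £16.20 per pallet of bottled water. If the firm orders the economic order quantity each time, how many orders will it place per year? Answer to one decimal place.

N ≈ 128.0 orders per year

Q* = √(2DS/H) = √(2 × 26,500 × 13.1 / 16.2) ≈ 207.02.
Orders per year = D / Q* = 26,500 / 207.02 ≈ 128.006.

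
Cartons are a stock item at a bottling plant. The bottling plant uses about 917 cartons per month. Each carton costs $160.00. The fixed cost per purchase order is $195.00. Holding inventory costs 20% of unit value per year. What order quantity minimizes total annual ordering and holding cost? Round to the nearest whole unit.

Q* ≈ 366 cartons

Annual demand D = 917 × 12 = 11,004.
Holding cost H = 0.20 × $160.00 = $32.0000 per unit per year.
EOQ = √(2DS / H) = √(2 × 11,004 × 195 / 32).
= √(4,291,560 / 32) = √134,111.25 ≈ 366.212.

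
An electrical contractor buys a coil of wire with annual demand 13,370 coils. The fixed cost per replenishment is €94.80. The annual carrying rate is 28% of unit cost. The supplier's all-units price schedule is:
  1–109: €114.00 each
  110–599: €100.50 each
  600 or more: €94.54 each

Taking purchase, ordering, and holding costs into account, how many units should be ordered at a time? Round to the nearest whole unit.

Q* ≈ 600 coils

Holding cost per unit per year at price C is H = 0.28·C.
For each price level, check whether its EOQ is feasible; otherwise the best quantity at that price is the breakpoint.
Tier 1 (€114.00): EOQ = 281.8 exceeds tier's upper bound 109, so this tier is dominated.
EOQ at €100.50 = 300.1 (feasible in tier 2): TC = 13,370×€100.50 + (13,370/300.1)×94.8 + (300.1/2)×0.28×€100.50 = €1,352,130.92.
EOQ at €94.54 = 309.5 < 600, so use break Q=600: TC = 13,370×€94.54 + (13,370/600.0)×94.8 + (600.0/2)×0.28×€94.54 = €1,274,053.62.
Lowest total cost is €1,274,053.62 at Q = 600.0.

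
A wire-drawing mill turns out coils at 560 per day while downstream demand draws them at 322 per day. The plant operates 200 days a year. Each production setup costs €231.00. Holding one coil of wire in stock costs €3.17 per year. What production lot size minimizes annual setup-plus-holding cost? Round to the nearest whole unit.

Annual demand D = 322 × 200 = 64,400.
Production build-up factor (1 − d/p) = 1 − 322/560 = 0.4250.
Q* = √(2DS / (H(1 − d/p))) = √(2 × 64,400 × 231 / (3.17 × 0.4250)).
= √(29,752,800 / 1.3473) ≈ 4699.372.

Q* ≈ 4,699 coils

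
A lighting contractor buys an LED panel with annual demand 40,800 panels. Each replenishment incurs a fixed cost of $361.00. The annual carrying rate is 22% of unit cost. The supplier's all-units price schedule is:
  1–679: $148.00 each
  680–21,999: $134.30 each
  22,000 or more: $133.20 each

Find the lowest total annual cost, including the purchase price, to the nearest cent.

Holding cost per unit per year at price C is H = 0.22·C.
For each price level, check whether its EOQ is feasible; otherwise the best quantity at that price is the breakpoint.
Tier 1 ($148.00): EOQ = 951.2 exceeds tier's upper bound 679, so this tier is dominated.
EOQ at $134.30 = 998.5 (feasible in tier 2): TC = 40,800×$134.30 + (40,800/998.5)×361 + (998.5/2)×0.22×$134.30 = $5,508,941.77.
EOQ at $133.20 = 1002.6 < 22000, so use break Q=22000: TC = 40,800×$133.20 + (40,800/22000.0)×361 + (22000.0/2)×0.22×$133.20 = $5,757,573.49.
Lowest total cost among the candidates is at Q = 998.5.

TC* ≈ $5,508,941.77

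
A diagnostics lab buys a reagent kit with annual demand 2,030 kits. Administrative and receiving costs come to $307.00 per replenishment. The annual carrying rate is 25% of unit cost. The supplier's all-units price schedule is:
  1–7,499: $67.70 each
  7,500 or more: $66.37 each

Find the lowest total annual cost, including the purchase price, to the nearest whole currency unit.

TC* ≈ $142,024

Holding cost per unit per year at price C is H = 0.25·C.
Evaluate total cost at each tier's feasible EOQ or, if the EOQ is below the tier, at the tier's minimum quantity.
EOQ at $67.70 = 271.4 (feasible in tier 1): TC = 2,030×$67.70 + (2,030/271.4)×307 + (271.4/2)×0.25×$67.70 = $142,024.00.
EOQ at $66.37 = 274.1 < 7500, so use break Q=7500: TC = 2,030×$66.37 + (2,030/7500.0)×307 + (7500.0/2)×0.25×$66.37 = $197,036.07.
Lowest total cost among the candidates is at Q = 271.4.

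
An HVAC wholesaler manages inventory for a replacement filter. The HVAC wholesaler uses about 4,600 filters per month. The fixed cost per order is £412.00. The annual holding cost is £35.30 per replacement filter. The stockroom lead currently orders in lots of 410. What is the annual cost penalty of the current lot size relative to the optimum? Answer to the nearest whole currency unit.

Annual demand D = 4,600 × 12 = 55,200.
EOQ = √(2DS/H) = √(2 × 55,200 × 412 / 35.3) ≈ 1135.13.
Cost at Q* = (D/Q*)S + (Q*/2)H = √(2DSH) ≈ £40,070.11.
Cost at Q = 410: (55,200/410)×412 + (410/2)×35.3 = £55,469.27 + £7,236.50 = £62,705.77.
Excess = £62,705.77 − £40,070.11 = £22,635.66.

Extra cost ≈ £22,636 per year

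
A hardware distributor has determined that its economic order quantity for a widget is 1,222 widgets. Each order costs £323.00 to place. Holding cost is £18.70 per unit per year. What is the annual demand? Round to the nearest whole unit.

D ≈ 43,227 widgets per year

Squaring Q* = √(2DS/H) gives Q*² = 2DS/H.
From Q* = √(2DS/H): D = Q*²H / (2S) = 1,222² × 18.7 / (2 × 323) = 43226.642.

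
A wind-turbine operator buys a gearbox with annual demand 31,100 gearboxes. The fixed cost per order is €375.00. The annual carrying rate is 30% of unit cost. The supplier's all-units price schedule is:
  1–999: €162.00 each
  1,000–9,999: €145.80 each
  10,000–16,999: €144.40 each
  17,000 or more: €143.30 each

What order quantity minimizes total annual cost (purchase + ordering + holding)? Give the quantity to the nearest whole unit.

Q* ≈ 1,000 gearboxes

Holding cost per unit per year at price C is H = 0.30·C.
Candidates are each tier's EOQ (if it falls in that tier) and each price-break quantity.
EOQ at €162.00 = 692.8 (feasible in tier 1): TC = 31,100×€162.00 + (31,100/692.8)×375 + (692.8/2)×0.30×€162.00 = €5,071,868.90.
EOQ at €145.80 = 730.2 < 1000, so use break Q=1000: TC = 31,100×€145.80 + (31,100/1000.0)×375 + (1000.0/2)×0.30×€145.80 = €4,567,912.50.
EOQ at €144.40 = 733.8 < 10000, so use break Q=10000: TC = 31,100×€144.40 + (31,100/10000.0)×375 + (10000.0/2)×0.30×€144.40 = €4,708,606.25.
EOQ at €143.30 = 736.6 < 17000, so use break Q=17000: TC = 31,100×€143.30 + (31,100/17000.0)×375 + (17000.0/2)×0.30×€143.30 = €4,822,731.03.
Lowest total cost is €4,567,912.50 at Q = 1000.0.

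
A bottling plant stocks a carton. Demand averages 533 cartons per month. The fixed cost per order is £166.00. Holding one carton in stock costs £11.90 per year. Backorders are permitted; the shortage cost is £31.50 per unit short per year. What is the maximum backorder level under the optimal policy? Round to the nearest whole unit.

Annual demand D = 533 × 12 = 6,396.
With planned backorders, Q* = √(2DS/H) · √((H+B)/B).
√(2DS/H) = √(2 × 6,396 × 166 / 11.9) = 422.425.
√((H+B)/B) = √((11.9+31.5)/31.5) = 1.1738.
Q* ≈ 495.838.
S* = Q* · H/(H+B) = 495.838 × 11.9/43.4 ≈ 135.955.

S* ≈ 136 cartons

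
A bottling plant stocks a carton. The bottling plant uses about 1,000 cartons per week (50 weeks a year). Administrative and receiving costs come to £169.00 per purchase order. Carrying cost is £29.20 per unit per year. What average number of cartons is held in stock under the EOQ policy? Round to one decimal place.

Average inventory ≈ 380.4 cartons

Annual demand D = 1,000 × 50 = 50,000.
The optimal lot size = √(2DS/H) = √(2 × 50,000 × 169 / 29.2) ≈ 760.77.
Average inventory = Q*/2 ≈ 760.77 / 2 = 380.384.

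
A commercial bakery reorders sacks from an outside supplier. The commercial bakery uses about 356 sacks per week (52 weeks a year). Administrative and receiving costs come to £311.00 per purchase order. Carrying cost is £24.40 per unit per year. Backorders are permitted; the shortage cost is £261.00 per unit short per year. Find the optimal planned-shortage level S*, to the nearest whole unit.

S* ≈ 61 sacks

Annual demand D = 356 × 52 = 18,512.
With planned backorders, Q* = √(2DS/H) · √((H+B)/B).
√(2DS/H) = √(2 × 18,512 × 311 / 24.4) = 686.953.
√((H+B)/B) = √((24.4+261)/261) = 1.0457.
Q* ≈ 718.346.
S* = Q* · H/(H+B) = 718.346 × 24.4/285.4 ≈ 61.414.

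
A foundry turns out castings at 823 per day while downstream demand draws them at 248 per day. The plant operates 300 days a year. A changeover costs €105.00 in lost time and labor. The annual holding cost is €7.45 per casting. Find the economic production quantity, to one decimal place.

Annual demand D = 248 × 300 = 74,400.
Production build-up factor (1 − d/p) = 1 − 248/823 = 0.6987.
Q* = √(2DS / (H(1 − d/p))) = √(2 × 74,400 × 105 / (7.45 × 0.6987)).
= √(15,624,000 / 5.205) ≈ 1732.543.

Q* ≈ 1,732.5 castings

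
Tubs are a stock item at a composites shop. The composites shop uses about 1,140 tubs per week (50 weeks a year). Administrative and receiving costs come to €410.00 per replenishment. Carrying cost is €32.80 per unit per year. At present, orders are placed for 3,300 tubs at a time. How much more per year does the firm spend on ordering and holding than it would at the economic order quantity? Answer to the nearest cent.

Annual demand D = 1,140 × 50 = 57,000.
EOQ = √(2DS/H) = √(2 × 57,000 × 410 / 32.8) ≈ 1193.73.
Cost at Q* = (D/Q*)S + (Q*/2)H = √(2DSH) ≈ €39,154.46.
Cost at Q = 3,300: (57,000/3,300)×410 + (3,300/2)×32.8 = €7,081.82 + €54,120.00 = €61,201.82.
Excess = €61,201.82 − €39,154.46 = €22,047.35.

Extra cost ≈ €22,047.35 per year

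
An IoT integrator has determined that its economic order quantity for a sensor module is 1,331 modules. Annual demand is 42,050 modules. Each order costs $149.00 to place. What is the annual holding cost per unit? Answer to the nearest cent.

H ≈ $7.07

Squaring Q* = √(2DS/H) gives Q*² = 2DS/H.
From Q* = √(2DS/H): H = 2DS / Q*² = 2 × 42,050 × 149 / 1,331² = 7.0734.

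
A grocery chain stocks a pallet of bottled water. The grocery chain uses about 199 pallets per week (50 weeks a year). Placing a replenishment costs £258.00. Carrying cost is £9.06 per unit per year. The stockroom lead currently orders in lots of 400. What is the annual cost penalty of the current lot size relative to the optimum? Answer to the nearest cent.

Extra cost ≈ £1,409.50 per year

Annual demand D = 199 × 50 = 9,950.
EOQ = √(2DS/H) = √(2 × 9,950 × 258 / 9.06) ≈ 752.79.
Cost at Q* = (D/Q*)S + (Q*/2)H = √(2DSH) ≈ £6,820.25.
Cost at Q = 400: (9,950/400)×258 + (400/2)×9.06 = £6,417.75 + £1,812.00 = £8,229.75.
Excess = £8,229.75 − £6,820.25 = £1,409.50.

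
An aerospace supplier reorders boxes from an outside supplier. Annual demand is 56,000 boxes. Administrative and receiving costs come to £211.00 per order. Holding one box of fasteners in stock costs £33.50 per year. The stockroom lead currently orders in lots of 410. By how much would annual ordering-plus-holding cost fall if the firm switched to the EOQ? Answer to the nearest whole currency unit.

Extra cost ≈ £7,550 per year

EOQ = √(2DS/H) = √(2 × 56,000 × 211 / 33.5) ≈ 839.90.
Cost at Q* = (D/Q*)S + (Q*/2)H = √(2DSH) ≈ £28,136.67.
Cost at Q = 410: (56,000/410)×211 + (410/2)×33.5 = £28,819.51 + £6,867.50 = £35,687.01.
Excess = £35,687.01 − £28,136.67 = £7,550.35.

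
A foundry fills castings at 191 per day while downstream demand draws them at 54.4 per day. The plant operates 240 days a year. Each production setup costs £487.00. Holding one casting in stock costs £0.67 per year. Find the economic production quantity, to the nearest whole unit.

Q* ≈ 5,152 castings

Annual demand D = 54.4 × 240 = 13,056.
Production build-up factor (1 − d/p) = 1 − 54.4/191 = 0.7152.
Q* = √(2DS / (H(1 − d/p))) = √(2 × 13,056 × 487 / (0.67 × 0.7152)).
= √(12,716,544 / 0.4792) ≈ 5151.557.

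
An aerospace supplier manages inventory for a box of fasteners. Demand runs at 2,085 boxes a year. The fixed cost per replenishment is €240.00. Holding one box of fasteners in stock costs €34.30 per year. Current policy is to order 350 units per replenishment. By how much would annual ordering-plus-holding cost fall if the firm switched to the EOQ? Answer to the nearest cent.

EOQ = √(2DS/H) = √(2 × 2,085 × 240 / 34.3) ≈ 170.82.
Cost at Q* = (D/Q*)S + (Q*/2)H = √(2DSH) ≈ €5,858.96.
Cost at Q = 350: (2,085/350)×240 + (350/2)×34.3 = €1,429.71 + €6,002.50 = €7,432.21.
Excess = €7,432.21 − €5,858.96 = €1,573.25.

Extra cost ≈ €1,573.25 per year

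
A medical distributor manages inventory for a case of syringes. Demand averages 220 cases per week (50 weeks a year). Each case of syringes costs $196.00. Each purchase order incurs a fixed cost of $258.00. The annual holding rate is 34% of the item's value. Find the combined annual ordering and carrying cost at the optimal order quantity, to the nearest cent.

Annual demand D = 220 × 50 = 11,000.
Holding cost H = 0.34 × $196.00 = $66.6400 per unit per year.
The optimal lot size = √(2DS/H) = √(2 × 11,000 × 258 / 66.64) ≈ 291.85.
At the optimum the two cost components are equal, so total cost = 2·(Q*/2)H = Q*·H.
Minimum total = √(2DSH) = √(2 × 11,000 × 258 × 66.64) ≈ 19448.615.

TC* ≈ $19,448.62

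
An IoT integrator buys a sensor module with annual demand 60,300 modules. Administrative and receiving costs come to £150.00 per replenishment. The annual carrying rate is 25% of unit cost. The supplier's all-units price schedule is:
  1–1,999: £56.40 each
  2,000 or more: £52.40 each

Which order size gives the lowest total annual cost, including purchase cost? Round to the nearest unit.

Holding cost per unit per year at price C is H = 0.25·C.
Candidates are each tier's EOQ (if it falls in that tier) and each price-break quantity.
EOQ at £56.40 = 1132.7 (feasible in tier 1): TC = 60,300×£56.40 + (60,300/1132.7)×150 + (1132.7/2)×0.25×£56.40 = £3,416,890.88.
EOQ at £52.40 = 1175.1 < 2000, so use break Q=2000: TC = 60,300×£52.40 + (60,300/2000.0)×150 + (2000.0/2)×0.25×£52.40 = £3,177,342.50.
Lowest total cost is £3,177,342.50 at Q = 2000.0.

Q* ≈ 2,000 modules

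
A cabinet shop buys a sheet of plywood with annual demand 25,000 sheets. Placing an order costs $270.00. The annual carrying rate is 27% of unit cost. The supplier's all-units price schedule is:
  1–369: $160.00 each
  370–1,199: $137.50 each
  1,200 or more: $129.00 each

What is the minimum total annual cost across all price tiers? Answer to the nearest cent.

Holding cost per unit per year at price C is H = 0.27·C.
Candidates are each tier's EOQ (if it falls in that tier) and each price-break quantity.
Tier 1 ($160.00): EOQ = 559.0 exceeds tier's upper bound 369, so this tier is dominated.
EOQ at $137.50 = 603.0 (feasible in tier 2): TC = 25,000×$137.50 + (25,000/603.0)×270 + (603.0/2)×0.27×$137.50 = $3,459,887.22.
EOQ at $129.00 = 622.6 < 1200, so use break Q=1200: TC = 25,000×$129.00 + (25,000/1200.0)×270 + (1200.0/2)×0.27×$129.00 = $3,251,523.00.
Lowest total cost among the candidates is at Q = 1200.0.

TC* ≈ $3,251,523.00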